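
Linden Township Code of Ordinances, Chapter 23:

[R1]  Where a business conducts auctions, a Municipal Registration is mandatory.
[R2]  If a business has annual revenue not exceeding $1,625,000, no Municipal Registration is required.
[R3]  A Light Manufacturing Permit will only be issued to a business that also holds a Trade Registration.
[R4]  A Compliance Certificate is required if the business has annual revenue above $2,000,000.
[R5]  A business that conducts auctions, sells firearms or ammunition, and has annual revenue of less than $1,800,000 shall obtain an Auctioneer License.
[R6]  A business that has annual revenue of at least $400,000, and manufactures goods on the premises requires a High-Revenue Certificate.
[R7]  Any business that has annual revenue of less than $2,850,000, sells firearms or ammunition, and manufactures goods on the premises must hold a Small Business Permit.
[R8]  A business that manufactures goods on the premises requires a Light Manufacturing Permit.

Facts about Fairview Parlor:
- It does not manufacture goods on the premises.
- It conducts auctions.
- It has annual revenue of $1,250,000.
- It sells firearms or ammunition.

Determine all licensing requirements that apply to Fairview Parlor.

Auctioneer License

[R1] conducts auctions → Municipal Registration required.
[R2] revenue $1,250,000 ≤ $1,625,000 → exempt from Municipal Registration.
[R3] Light Manufacturing Permit is not required → no effect.
[R4] revenue $1,250,000 ≤ $2,000,000 → Compliance Certificate not required.
[R5] conducts auctions; sells firearms or ammunition; revenue $1,250,000 < $1,800,000 → Auctioneer License required.
[R6] revenue $1,250,000 ≥ $400,000; does not manufacture goods on the premises → High-Revenue Certificate not required.
[R7] revenue $1,250,000 < $2,850,000; sells firearms or ammunition; does not manufacture goods on the premises → Small Business Permit not required.
[R8] does not manufacture goods on the premises → Light Manufacturing Permit not required.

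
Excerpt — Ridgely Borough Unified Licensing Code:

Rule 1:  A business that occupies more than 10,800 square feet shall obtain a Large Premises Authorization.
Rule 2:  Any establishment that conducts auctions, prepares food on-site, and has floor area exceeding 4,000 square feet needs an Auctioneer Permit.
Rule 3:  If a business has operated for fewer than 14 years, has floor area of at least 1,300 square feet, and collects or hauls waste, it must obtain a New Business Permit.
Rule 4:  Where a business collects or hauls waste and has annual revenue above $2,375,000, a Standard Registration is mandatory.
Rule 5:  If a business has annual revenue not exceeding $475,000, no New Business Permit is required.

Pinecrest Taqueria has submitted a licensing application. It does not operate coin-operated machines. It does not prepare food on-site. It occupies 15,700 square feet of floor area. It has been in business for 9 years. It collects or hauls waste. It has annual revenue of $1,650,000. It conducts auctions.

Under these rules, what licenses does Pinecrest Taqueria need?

Rule 1: floor area 15,700 square feet > 10,800 square feet → Large Premises Authorization required.
Rule 2: conducts auctions; does not prepare food on-site; floor area 15,700 square feet > 4,000 square feet → Auctioneer Permit not required.
Rule 3: years in business 9 < 14; floor area 15,700 square feet ≥ 1,300 square feet; collects or hauls waste → New Business Permit required.
Rule 4: collects or hauls waste; revenue $1,650,000 ≤ $2,375,000 → Standard Registration not required.
Rule 5: revenue $1,650,000 > $475,000 → New Business Permit exemption does not apply.

Large Premises Authorization, New Business Permit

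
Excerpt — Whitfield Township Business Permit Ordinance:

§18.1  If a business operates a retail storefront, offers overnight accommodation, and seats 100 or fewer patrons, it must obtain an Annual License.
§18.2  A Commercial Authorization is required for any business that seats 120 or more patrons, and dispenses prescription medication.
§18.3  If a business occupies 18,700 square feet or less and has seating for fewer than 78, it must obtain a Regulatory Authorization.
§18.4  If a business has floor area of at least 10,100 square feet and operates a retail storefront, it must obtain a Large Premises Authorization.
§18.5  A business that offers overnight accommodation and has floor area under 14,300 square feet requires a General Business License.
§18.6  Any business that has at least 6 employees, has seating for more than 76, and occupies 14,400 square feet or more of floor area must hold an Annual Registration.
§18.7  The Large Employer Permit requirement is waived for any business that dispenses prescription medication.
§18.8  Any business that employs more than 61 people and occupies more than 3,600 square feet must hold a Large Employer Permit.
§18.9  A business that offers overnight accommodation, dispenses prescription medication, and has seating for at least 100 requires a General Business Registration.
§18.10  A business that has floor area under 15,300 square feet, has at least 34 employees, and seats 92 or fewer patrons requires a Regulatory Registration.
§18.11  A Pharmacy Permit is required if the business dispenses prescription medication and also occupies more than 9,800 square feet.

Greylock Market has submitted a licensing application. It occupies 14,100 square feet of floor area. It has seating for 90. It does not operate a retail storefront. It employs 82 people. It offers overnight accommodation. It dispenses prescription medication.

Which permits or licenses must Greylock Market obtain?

§18.1 does not operate a retail storefront; offers overnight accommodation; seating 90 ≤ 100 → Annual License not required.
§18.2 seating 90 < 120; dispenses prescription medication → Commercial Authorization not required.
§18.3 floor area 14,100 square feet ≤ 18,700 square feet; seating 90 ≥ 78 → Regulatory Authorization not required.
§18.4 floor area 14,100 square feet ≥ 10,100 square feet; does not operate a retail storefront → Large Premises Authorization not required.
§18.5 offers overnight accommodation; floor area 14,100 square feet < 14,300 square feet → General Business License required.
§18.6 employees 82 ≥ 6; seating 90 > 76; floor area 14,100 square feet < 14,400 square feet → Annual Registration not required.
§18.7 dispenses prescription medication → exempt from Large Employer Permit.
§18.8 employees 82 > 61; floor area 14,100 square feet > 3,600 square feet → Large Employer Permit required.
§18.9 offers overnight accommodation; dispenses prescription medication; seating 90 < 100 → General Business Registration not required.
§18.10 floor area 14,100 square feet < 15,300 square feet; employees 82 ≥ 34; seating 90 ≤ 92 → Regulatory Registration required.
§18.11 dispenses prescription medication; floor area 14,100 square feet > 9,800 square feet → Pharmacy Permit required.

General Business License, Pharmacy Permit, Regulatory Registration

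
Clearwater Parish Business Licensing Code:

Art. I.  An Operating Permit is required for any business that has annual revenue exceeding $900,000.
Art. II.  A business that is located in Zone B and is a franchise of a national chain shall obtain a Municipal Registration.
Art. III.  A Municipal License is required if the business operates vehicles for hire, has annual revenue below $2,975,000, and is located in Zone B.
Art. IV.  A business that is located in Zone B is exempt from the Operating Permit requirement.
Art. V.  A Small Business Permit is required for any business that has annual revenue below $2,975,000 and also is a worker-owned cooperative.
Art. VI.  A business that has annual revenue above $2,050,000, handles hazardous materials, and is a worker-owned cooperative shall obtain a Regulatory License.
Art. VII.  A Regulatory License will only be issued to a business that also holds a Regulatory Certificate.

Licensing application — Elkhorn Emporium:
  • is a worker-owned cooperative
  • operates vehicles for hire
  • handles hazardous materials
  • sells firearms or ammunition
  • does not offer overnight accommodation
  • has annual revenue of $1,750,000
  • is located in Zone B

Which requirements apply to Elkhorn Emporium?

Municipal License, Small Business Permit

Art. I. revenue $1,750,000 > $900,000 → Operating Permit required.
Art. II. is located in Zone B; is a worker-owned cooperative (not: is a franchise of a national chain) → Municipal Registration not required.
Art. III. operates vehicles for hire; revenue $1,750,000 < $2,975,000; is located in Zone B → Municipal License required.
Art. IV. is located in Zone B → exempt from Operating Permit.
Art. V. revenue $1,750,000 < $2,975,000; is a worker-owned cooperative → Small Business Permit required.
Art. VI. revenue $1,750,000 ≤ $2,050,000; handles hazardous materials; is a worker-owned cooperative → Regulatory License not required.
Art. VII. Regulatory License is not required → no effect.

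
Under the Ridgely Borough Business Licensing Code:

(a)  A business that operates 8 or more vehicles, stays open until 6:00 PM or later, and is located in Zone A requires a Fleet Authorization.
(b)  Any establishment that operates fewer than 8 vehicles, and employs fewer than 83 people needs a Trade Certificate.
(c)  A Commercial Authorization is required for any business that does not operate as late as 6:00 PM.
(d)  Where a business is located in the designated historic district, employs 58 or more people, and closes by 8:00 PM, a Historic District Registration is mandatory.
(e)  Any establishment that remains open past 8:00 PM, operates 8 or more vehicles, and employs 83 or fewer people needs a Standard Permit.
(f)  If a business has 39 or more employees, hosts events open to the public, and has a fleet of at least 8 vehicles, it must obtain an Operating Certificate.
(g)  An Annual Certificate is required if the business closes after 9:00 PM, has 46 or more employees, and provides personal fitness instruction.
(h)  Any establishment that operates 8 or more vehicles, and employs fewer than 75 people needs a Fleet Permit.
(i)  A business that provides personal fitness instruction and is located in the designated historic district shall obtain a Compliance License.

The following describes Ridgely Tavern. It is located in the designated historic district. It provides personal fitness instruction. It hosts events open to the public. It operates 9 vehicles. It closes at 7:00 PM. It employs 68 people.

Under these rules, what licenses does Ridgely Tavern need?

Compliance License, Fleet Permit, Historic District Registration, Operating Certificate

(a) vehicles 9 ≥ 8; closes 7:00 PM, after 6:00 PM; is located in the designated historic district (not: is located in Zone A) → Fleet Authorization not required.
(b) vehicles 9 ≥ 8; employees 68 < 83 → Trade Certificate not required.
(c) closes 7:00 PM, after 6:00 PM → Commercial Authorization not required.
(d) is located in the designated historic district; employees 68 ≥ 58; closes 7:00 PM, at/before 8:00 PM → Historic District Registration required.
(e) closes 7:00 PM, at/before 8:00 PM; vehicles 9 ≥ 8; employees 68 ≤ 83 → Standard Permit not required.
(f) employees 68 ≥ 39; hosts events open to the public; vehicles 9 ≥ 8 → Operating Certificate required.
(g) closes 7:00 PM, at/before 9:00 PM; employees 68 ≥ 46; provides personal fitness instruction → Annual Certificate not required.
(h) vehicles 9 ≥ 8; employees 68 < 75 → Fleet Permit required.
(i) provides personal fitness instruction; is located in the designated historic district → Compliance License required.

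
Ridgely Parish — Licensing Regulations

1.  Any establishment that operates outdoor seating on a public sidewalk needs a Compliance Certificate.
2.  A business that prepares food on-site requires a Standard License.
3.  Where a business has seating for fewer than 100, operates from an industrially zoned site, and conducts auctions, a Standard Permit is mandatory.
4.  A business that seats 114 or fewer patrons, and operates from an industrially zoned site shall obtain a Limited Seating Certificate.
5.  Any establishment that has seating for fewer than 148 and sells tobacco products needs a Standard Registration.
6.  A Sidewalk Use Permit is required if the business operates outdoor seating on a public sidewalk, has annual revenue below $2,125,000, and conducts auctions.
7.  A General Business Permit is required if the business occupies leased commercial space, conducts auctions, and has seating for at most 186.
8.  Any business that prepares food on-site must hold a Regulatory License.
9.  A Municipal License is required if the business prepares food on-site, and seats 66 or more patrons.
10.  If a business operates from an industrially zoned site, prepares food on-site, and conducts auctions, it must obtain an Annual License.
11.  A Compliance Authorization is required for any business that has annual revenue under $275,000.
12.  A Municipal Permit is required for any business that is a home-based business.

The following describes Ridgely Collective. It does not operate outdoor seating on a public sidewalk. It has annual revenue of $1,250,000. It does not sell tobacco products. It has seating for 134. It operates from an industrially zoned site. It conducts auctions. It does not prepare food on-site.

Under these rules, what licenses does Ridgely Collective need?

1. does not operate outdoor seating on a public sidewalk → Compliance Certificate not required.
2. does not prepare food on-site → Standard License not required.
3. seating 134 ≥ 100; operates from an industrially zoned site; conducts auctions → Standard Permit not required.
4. seating 134 > 114; operates from an industrially zoned site → Limited Seating Certificate not required.
5. seating 134 < 148; does not sell tobacco products → Standard Registration not required.
6. does not operate outdoor seating on a public sidewalk; revenue $1,250,000 < $2,125,000; conducts auctions → Sidewalk Use Permit not required.
7. operates from an industrially zoned site (not: occupies leased commercial space); conducts auctions; seating 134 ≤ 186 → General Business Permit not required.
8. does not prepare food on-site → Regulatory License not required.
9. does not prepare food on-site; seating 134 ≥ 66 → Municipal License not required.
10. operates from an industrially zoned site; does not prepare food on-site; conducts auctions → Annual License not required.
11. revenue $1,250,000 ≥ $275,000 → Compliance Authorization not required.
12. operates from an industrially zoned site (not: is a home-based business) → Municipal Permit not required.

None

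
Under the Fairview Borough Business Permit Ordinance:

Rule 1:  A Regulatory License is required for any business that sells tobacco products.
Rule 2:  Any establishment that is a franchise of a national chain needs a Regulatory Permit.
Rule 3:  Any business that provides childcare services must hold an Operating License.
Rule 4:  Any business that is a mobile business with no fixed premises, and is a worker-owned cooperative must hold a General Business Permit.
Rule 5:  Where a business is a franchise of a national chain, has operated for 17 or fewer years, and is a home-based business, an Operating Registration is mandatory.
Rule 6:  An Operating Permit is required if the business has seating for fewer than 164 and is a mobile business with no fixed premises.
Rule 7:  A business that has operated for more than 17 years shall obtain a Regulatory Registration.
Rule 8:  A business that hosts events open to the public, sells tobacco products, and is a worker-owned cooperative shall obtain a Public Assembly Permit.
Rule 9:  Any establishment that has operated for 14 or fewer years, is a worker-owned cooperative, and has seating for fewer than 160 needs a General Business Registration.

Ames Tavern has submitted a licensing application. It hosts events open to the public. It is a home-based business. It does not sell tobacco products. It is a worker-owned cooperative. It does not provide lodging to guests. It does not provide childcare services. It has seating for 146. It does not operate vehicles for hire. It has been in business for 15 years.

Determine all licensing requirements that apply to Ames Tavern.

Rule 1: does not sell tobacco products → Regulatory License not required.
Rule 2: is a worker-owned cooperative (not: is a franchise of a national chain) → Regulatory Permit not required.
Rule 3: does not provide childcare services → Operating License not required.
Rule 4: is a home-based business (not: is a mobile business with no fixed premises); is a worker-owned cooperative → General Business Permit not required.
Rule 5: is a worker-owned cooperative (not: is a franchise of a national chain); years in business 15 ≤ 17; is a home-based business → Operating Registration not required.
Rule 6: seating 146 < 164; is a home-based business (not: is a mobile business with no fixed premises) → Operating Permit not required.
Rule 7: years in business 15 ≤ 17 → Regulatory Registration not required.
Rule 8: hosts events open to the public; does not sell tobacco products; is a worker-owned cooperative → Public Assembly Permit not required.
Rule 9: years in business 15 > 14; is a worker-owned cooperative; seating 146 < 160 → General Business Registration not required.

None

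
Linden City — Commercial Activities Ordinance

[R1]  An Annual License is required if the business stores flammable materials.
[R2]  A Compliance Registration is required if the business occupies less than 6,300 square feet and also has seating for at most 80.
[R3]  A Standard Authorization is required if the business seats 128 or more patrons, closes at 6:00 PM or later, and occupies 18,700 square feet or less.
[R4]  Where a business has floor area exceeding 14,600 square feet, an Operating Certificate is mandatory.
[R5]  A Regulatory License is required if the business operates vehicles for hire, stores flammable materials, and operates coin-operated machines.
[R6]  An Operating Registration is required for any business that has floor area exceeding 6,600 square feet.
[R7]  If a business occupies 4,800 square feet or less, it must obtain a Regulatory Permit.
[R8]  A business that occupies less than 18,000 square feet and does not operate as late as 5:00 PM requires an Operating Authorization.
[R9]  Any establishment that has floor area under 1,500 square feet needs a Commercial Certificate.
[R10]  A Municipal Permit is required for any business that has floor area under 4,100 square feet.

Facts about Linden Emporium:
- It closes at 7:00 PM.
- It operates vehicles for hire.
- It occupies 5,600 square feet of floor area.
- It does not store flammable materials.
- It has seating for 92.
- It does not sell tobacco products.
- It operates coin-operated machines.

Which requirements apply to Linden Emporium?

None

[R1] does not store flammable materials → Annual License not required.
[R2] floor area 5,600 square feet < 6,300 square feet; seating 92 > 80 → Compliance Registration not required.
[R3] seating 92 < 128; closes 7:00 PM, after 6:00 PM; floor area 5,600 square feet ≤ 18,700 square feet → Standard Authorization not required.
[R4] floor area 5,600 square feet ≤ 14,600 square feet → Operating Certificate not required.
[R5] operates vehicles for hire; does not store flammable materials; operates coin-operated machines → Regulatory License not required.
[R6] floor area 5,600 square feet ≤ 6,600 square feet → Operating Registration not required.
[R7] floor area 5,600 square feet > 4,800 square feet → Regulatory Permit not required.
[R8] floor area 5,600 square feet < 18,000 square feet; closes 7:00 PM, after 5:00 PM → Operating Authorization not required.
[R9] floor area 5,600 square feet ≥ 1,500 square feet → Commercial Certificate not required.
[R10] floor area 5,600 square feet ≥ 4,100 square feet → Municipal Permit not required.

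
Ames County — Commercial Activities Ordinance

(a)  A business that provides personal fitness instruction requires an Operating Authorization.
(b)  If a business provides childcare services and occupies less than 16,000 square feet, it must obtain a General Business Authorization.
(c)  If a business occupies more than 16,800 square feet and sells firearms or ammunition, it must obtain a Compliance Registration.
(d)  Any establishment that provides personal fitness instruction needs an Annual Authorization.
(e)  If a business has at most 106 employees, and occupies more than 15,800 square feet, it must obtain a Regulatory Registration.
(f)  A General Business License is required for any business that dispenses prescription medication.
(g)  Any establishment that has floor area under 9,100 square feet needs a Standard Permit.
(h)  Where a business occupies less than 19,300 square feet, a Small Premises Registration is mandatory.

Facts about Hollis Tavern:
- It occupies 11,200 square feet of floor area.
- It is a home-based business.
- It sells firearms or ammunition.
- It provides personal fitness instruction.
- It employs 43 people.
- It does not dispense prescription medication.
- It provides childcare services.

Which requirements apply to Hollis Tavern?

Annual Authorization, General Business Authorization, Operating Authorization, Small Premises Registration

(a) provides personal fitness instruction → Operating Authorization required.
(b) provides childcare services; floor area 11,200 square feet < 16,000 square feet → General Business Authorization required.
(c) floor area 11,200 square feet ≤ 16,800 square feet; sells firearms or ammunition → Compliance Registration not required.
(d) provides personal fitness instruction → Annual Authorization required.
(e) employees 43 ≤ 106; floor area 11,200 square feet ≤ 15,800 square feet → Regulatory Registration not required.
(f) does not dispense prescription medication → General Business License not required.
(g) floor area 11,200 square feet ≥ 9,100 square feet → Standard Permit not required.
(h) floor area 11,200 square feet < 19,300 square feet → Small Premises Registration required.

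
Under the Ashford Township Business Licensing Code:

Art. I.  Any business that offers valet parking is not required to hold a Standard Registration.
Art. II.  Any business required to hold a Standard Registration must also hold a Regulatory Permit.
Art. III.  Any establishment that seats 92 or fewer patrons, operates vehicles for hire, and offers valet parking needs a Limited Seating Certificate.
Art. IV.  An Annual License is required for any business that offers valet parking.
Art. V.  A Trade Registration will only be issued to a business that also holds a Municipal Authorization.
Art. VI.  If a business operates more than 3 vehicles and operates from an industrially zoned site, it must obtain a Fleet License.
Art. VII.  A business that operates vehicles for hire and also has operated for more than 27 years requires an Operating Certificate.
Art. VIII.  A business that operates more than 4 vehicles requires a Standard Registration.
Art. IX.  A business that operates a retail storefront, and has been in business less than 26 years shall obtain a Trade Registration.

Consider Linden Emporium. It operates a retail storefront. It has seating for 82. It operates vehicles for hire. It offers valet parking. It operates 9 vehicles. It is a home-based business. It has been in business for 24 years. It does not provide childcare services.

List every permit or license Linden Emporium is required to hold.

Art. I. offers valet parking → exempt from Standard Registration.
Art. II. Standard Registration is not required → no effect.
Art. III. seating 82 ≤ 92; operates vehicles for hire; offers valet parking → Limited Seating Certificate required.
Art. IV. offers valet parking → Annual License required.
Art. V. Trade Registration is required → Municipal Authorization also required.
Art. VI. vehicles 9 > 3; is a home-based business (not: operates from an industrially zoned site) → Fleet License not required.
Art. VII. operates vehicles for hire; years in business 24 ≤ 27 → Operating Certificate not required.
Art. VIII. vehicles 9 > 4 → Standard Registration required.
Art. IX. operates a retail storefront; years in business 24 < 26 → Trade Registration required.

Annual License, Limited Seating Certificate, Municipal Authorization, Trade Registration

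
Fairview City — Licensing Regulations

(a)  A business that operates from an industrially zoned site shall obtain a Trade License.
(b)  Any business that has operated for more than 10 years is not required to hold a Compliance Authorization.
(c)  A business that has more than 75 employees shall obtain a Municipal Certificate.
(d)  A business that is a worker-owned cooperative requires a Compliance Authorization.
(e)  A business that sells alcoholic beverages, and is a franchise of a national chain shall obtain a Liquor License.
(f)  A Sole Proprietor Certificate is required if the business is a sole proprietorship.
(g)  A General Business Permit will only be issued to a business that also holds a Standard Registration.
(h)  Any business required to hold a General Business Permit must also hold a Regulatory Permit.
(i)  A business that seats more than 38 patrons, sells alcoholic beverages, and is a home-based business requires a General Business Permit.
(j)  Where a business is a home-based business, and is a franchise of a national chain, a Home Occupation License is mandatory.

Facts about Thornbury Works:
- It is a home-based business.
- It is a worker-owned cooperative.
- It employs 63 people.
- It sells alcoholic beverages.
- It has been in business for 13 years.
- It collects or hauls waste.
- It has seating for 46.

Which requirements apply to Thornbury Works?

(a) is a home-based business (not: operates from an industrially zoned site) → Trade License not required.
(b) years in business 13 > 10 → exempt from Compliance Authorization.
(c) employees 63 ≤ 75 → Municipal Certificate not required.
(d) is a worker-owned cooperative → Compliance Authorization required.
(e) sells alcoholic beverages; is a worker-owned cooperative (not: is a franchise of a national chain) → Liquor License not required.
(f) is a worker-owned cooperative (not: is a sole proprietorship) → Sole Proprietor Certificate not required.
(g) General Business Permit is required → Standard Registration also required.
(h) General Business Permit is required → Regulatory Permit also required.
(i) seating 46 > 38; sells alcoholic beverages; is a home-based business → General Business Permit required.
(j) is a home-based business; is a worker-owned cooperative (not: is a franchise of a national chain) → Home Occupation License not required.

General Business Permit, Regulatory Permit, Standard Registration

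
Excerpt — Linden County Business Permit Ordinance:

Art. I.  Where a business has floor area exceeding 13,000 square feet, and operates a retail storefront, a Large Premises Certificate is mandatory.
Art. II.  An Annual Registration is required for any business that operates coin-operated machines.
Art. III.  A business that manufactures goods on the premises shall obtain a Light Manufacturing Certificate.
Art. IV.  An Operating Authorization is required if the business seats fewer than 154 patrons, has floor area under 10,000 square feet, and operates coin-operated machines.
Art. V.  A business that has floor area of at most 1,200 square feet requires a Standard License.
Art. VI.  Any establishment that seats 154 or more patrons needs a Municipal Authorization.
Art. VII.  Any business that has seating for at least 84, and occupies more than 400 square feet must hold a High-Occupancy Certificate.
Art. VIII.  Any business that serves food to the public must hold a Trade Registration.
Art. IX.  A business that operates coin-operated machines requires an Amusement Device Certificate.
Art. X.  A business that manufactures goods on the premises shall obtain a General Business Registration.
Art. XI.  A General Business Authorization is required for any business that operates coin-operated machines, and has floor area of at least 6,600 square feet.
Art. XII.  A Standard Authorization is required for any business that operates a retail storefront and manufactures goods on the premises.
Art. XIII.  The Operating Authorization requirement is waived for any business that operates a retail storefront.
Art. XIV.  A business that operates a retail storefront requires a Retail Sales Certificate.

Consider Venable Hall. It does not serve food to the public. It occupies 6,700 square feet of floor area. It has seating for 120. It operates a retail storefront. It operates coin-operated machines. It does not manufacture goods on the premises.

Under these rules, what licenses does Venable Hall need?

Art. I. floor area 6,700 square feet ≤ 13,000 square feet; operates a retail storefront → Large Premises Certificate not required.
Art. II. operates coin-operated machines → Annual Registration required.
Art. III. does not manufacture goods on the premises → Light Manufacturing Certificate not required.
Art. IV. seating 120 < 154; floor area 6,700 square feet < 10,000 square feet; operates coin-operated machines → Operating Authorization required.
Art. V. floor area 6,700 square feet > 1,200 square feet → Standard License not required.
Art. VI. seating 120 < 154 → Municipal Authorization not required.
Art. VII. seating 120 ≥ 84; floor area 6,700 square feet > 400 square feet → High-Occupancy Certificate required.
Art. VIII. does not serve food to the public → Trade Registration not required.
Art. IX. operates coin-operated machines → Amusement Device Certificate required.
Art. X. does not manufacture goods on the premises → General Business Registration not required.
Art. XI. operates coin-operated machines; floor area 6,700 square feet ≥ 6,600 square feet → General Business Authorization required.
Art. XII. operates a retail storefront; does not manufacture goods on the premises → Standard Authorization not required.
Art. XIII. operates a retail storefront → exempt from Operating Authorization.
Art. XIV. operates a retail storefront → Retail Sales Certificate required.

Amusement Device Certificate, Annual Registration, General Business Authorization, High-Occupancy Certificate, Retail Sales Certificate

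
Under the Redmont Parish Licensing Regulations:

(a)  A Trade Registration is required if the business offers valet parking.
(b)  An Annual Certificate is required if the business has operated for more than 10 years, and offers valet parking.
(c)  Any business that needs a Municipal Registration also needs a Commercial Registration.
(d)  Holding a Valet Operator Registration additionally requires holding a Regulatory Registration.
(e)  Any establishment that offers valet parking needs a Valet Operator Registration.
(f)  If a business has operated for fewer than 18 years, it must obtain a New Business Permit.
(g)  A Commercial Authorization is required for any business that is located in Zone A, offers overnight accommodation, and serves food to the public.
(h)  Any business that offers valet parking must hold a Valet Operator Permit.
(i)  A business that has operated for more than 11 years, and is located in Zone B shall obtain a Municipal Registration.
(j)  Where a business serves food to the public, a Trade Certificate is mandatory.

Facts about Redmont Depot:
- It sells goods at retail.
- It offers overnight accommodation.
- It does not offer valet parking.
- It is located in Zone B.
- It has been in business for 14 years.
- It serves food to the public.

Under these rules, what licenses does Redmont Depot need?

Commercial Registration, Municipal Registration, New Business Permit, Trade Certificate

(a) does not offer valet parking → Trade Registration not required.
(b) years in business 14 > 10; does not offer valet parking → Annual Certificate not required.
(c) Municipal Registration is required → Commercial Registration also required.
(d) Valet Operator Registration is not required → no effect.
(e) does not offer valet parking → Valet Operator Registration not required.
(f) years in business 14 < 18 → New Business Permit required.
(g) is located in Zone B (not: is located in Zone A); offers overnight accommodation; serves food to the public → Commercial Authorization not required.
(h) does not offer valet parking → Valet Operator Permit not required.
(i) years in business 14 > 11; is located in Zone B → Municipal Registration required.
(j) serves food to the public → Trade Certificate required.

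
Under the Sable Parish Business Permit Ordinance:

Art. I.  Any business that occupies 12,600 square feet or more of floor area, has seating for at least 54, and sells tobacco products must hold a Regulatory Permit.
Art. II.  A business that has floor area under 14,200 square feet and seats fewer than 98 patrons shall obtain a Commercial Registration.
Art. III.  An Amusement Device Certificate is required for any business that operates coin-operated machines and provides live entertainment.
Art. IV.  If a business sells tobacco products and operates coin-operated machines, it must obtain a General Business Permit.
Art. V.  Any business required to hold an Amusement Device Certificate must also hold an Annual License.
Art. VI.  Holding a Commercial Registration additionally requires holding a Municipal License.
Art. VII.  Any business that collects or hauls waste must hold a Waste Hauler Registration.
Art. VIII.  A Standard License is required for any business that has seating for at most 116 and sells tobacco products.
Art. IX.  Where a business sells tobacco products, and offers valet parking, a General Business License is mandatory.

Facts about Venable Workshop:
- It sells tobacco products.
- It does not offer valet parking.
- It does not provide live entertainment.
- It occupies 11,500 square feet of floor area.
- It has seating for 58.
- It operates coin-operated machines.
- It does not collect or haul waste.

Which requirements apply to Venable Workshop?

Commercial Registration, General Business Permit, Municipal License, Standard License

Art. I. floor area 11,500 square feet < 12,600 square feet; seating 58 ≥ 54; sells tobacco products → Regulatory Permit not required.
Art. II. floor area 11,500 square feet < 14,200 square feet; seating 58 < 98 → Commercial Registration required.
Art. III. operates coin-operated machines; does not provide live entertainment → Amusement Device Certificate not required.
Art. IV. sells tobacco products; operates coin-operated machines → General Business Permit required.
Art. V. Amusement Device Certificate is not required → no effect.
Art. VI. Commercial Registration is required → Municipal License also required.
Art. VII. does not collect or haul waste → Waste Hauler Registration not required.
Art. VIII. seating 58 ≤ 116; sells tobacco products → Standard License required.
Art. IX. sells tobacco products; does not offer valet parking → General Business License not required.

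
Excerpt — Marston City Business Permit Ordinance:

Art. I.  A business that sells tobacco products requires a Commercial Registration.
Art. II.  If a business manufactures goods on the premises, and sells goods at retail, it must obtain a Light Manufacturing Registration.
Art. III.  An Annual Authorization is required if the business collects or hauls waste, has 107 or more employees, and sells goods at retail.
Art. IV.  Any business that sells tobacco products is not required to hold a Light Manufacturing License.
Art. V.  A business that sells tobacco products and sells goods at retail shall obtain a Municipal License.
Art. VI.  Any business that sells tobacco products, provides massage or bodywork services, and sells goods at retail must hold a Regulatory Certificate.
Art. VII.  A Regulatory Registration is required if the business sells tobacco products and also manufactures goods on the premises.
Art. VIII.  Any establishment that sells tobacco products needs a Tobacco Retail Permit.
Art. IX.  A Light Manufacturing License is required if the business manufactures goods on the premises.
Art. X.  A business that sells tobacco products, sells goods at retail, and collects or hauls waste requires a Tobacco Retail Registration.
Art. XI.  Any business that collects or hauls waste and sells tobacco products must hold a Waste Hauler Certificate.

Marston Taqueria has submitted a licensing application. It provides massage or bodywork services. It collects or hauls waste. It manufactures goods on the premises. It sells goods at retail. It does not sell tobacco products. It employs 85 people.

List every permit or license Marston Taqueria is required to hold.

Light Manufacturing License, Light Manufacturing Registration

Art. I. does not sell tobacco products → Commercial Registration not required.
Art. II. manufactures goods on the premises; sells goods at retail → Light Manufacturing Registration required.
Art. III. collects or hauls waste; employees 85 < 107; sells goods at retail → Annual Authorization not required.
Art. IV. does not sell tobacco products → Light Manufacturing License exemption does not apply.
Art. V. does not sell tobacco products; sells goods at retail → Municipal License not required.
Art. VI. does not sell tobacco products; provides massage or bodywork services; sells goods at retail → Regulatory Certificate not required.
Art. VII. does not sell tobacco products; manufactures goods on the premises → Regulatory Registration not required.
Art. VIII. does not sell tobacco products → Tobacco Retail Permit not required.
Art. IX. manufactures goods on the premises → Light Manufacturing License required.
Art. X. does not sell tobacco products; sells goods at retail; collects or hauls waste → Tobacco Retail Registration not required.
Art. XI. collects or hauls waste; does not sell tobacco products → Waste Hauler Certificate not required.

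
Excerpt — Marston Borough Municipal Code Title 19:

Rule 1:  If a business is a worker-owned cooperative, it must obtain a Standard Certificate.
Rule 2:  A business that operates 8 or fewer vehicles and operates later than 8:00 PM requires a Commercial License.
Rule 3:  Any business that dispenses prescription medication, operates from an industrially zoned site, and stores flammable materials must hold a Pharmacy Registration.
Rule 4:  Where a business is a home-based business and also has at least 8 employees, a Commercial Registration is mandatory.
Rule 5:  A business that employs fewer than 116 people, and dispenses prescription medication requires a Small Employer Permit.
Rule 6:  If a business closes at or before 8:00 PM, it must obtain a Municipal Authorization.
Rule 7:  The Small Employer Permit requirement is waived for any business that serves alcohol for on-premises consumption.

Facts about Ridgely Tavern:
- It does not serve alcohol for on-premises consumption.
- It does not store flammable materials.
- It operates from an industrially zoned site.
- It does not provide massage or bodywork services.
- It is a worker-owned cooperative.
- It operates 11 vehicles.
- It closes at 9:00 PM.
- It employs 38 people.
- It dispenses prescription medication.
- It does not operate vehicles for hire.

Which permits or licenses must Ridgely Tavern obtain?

Small Employer Permit, Standard Certificate

Rule 1: is a worker-owned cooperative → Standard Certificate required.
Rule 2: vehicles 11 > 8; closes 9:00 PM, after 8:00 PM → Commercial License not required.
Rule 3: dispenses prescription medication; operates from an industrially zoned site; does not store flammable materials → Pharmacy Registration not required.
Rule 4: operates from an industrially zoned site (not: is a home-based business); employees 38 ≥ 8 → Commercial Registration not required.
Rule 5: employees 38 < 116; dispenses prescription medication → Small Employer Permit required.
Rule 6: closes 9:00 PM, after 8:00 PM → Municipal Authorization not required.
Rule 7: does not serve alcohol for on-premises consumption → Small Employer Permit exemption does not apply.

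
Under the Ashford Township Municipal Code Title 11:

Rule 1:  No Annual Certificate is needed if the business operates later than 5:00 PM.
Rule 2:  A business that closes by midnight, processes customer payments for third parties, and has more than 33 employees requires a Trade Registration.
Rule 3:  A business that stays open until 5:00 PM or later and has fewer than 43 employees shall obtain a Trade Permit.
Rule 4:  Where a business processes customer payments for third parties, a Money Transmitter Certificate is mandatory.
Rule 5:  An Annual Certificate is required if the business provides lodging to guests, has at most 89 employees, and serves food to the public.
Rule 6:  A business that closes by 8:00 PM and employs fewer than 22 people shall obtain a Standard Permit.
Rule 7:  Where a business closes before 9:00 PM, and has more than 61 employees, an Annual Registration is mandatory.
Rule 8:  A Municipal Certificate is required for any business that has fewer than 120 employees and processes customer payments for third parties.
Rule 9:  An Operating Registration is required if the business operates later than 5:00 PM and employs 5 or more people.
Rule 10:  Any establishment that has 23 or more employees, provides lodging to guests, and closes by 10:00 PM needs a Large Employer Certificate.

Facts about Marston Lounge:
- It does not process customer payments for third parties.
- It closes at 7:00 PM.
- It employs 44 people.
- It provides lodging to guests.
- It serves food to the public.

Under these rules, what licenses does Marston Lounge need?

Large Employer Certificate, Operating Registration

Rule 1: closes 7:00 PM, after 5:00 PM → exempt from Annual Certificate.
Rule 2: closes 7:00 PM, at/before midnight; does not process customer payments for third parties; employees 44 > 33 → Trade Registration not required.
Rule 3: closes 7:00 PM, after 5:00 PM; employees 44 ≥ 43 → Trade Permit not required.
Rule 4: does not process customer payments for third parties → Money Transmitter Certificate not required.
Rule 5: provides lodging to guests; employees 44 ≤ 89; serves food to the public → Annual Certificate required.
Rule 6: closes 7:00 PM, at/before 8:00 PM; employees 44 ≥ 22 → Standard Permit not required.
Rule 7: closes 7:00 PM, at/before 9:00 PM; employees 44 ≤ 61 → Annual Registration not required.
Rule 8: employees 44 < 120; does not process customer payments for third parties → Municipal Certificate not required.
Rule 9: closes 7:00 PM, after 5:00 PM; employees 44 ≥ 5 → Operating Registration required.
Rule 10: employees 44 ≥ 23; provides lodging to guests; closes 7:00 PM, at/before 10:00 PM → Large Employer Certificate required.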